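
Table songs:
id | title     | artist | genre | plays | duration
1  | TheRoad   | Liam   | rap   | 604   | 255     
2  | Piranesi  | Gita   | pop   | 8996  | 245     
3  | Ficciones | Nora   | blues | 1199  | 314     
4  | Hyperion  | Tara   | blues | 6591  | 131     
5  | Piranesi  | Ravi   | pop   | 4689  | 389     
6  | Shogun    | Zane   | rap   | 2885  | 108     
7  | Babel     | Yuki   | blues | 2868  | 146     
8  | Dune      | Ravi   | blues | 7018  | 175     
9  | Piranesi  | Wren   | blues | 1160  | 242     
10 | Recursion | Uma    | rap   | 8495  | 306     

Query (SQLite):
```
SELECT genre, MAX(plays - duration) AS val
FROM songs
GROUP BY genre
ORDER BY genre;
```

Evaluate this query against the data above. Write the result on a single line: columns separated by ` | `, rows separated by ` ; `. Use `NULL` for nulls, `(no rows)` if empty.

blues | 6843 ; pop | 8751 ; rap | 8189

For each row compute plays - duration.
Group by genre; take MAX of the expression per group.
  blues: ids {3, 4, 7, 8, 9} → MAX(plays - duration)=6843
  pop: ids {2, 5} → MAX(plays - duration)=8751
  rap: ids {1, 6, 10} → MAX(plays - duration)=8189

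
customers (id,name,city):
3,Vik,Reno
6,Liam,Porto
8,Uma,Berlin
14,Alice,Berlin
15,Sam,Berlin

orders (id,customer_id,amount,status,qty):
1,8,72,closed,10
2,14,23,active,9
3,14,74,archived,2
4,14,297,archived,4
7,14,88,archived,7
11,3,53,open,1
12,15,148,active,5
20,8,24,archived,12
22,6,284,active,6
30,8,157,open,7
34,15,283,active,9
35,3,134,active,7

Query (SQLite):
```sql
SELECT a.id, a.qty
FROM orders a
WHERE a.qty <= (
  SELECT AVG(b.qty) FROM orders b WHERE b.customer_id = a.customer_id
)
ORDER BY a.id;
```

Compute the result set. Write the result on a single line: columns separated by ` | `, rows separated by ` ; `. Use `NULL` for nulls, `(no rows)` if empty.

3 | 2 ; 4 | 4 ; 11 | 1 ; 12 | 5 ; 22 | 6 ; 30 | 7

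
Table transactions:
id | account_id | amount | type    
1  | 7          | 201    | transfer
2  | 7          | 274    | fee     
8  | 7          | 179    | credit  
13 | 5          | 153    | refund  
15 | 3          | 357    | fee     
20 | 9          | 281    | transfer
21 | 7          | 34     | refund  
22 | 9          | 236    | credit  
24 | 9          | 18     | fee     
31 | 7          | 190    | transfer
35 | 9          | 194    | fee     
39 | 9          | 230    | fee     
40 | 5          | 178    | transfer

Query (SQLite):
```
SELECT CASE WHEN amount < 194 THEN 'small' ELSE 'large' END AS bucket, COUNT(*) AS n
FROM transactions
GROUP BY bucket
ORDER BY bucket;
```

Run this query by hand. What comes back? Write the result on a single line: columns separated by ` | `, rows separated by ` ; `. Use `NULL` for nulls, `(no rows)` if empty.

large | 7 ; small | 6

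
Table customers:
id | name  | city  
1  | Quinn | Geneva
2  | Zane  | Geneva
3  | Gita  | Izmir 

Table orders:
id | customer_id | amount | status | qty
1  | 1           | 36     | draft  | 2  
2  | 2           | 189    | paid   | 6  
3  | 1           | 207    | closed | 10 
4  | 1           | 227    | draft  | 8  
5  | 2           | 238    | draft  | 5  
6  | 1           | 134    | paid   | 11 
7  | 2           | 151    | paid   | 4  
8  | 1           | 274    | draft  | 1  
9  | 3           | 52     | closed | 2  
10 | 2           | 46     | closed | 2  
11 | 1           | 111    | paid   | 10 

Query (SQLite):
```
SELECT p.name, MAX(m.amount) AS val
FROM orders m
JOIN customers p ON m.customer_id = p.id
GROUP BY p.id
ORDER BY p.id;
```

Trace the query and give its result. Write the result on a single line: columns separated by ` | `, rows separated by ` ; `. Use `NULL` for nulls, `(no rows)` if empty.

Quinn | 274 ; Zane | 238 ; Gita | 52

Join each orders row to its customers via customer_id.
Group joined rows by customers.id; compute MAX(m.amount) per group.
  1: ids {1, 3, 4, 6, 8, 11} → MAX(m.amount)=274
  2: ids {2, 5, 7, 10} → MAX(m.amount)=238
  3: ids {9} → MAX(m.amount)=52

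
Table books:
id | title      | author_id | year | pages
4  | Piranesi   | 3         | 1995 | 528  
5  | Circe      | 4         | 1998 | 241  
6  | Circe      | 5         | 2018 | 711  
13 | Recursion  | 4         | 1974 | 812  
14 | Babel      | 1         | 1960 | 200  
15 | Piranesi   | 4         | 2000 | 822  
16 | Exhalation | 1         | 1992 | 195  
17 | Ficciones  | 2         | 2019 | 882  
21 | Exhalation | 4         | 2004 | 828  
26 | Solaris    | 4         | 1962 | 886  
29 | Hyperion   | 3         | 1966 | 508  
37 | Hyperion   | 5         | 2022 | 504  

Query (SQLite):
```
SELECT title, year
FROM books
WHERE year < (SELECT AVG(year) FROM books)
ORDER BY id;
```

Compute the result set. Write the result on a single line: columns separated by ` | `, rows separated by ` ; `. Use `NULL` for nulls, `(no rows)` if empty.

Recursion | 1974 ; Babel | 1960 ; Exhalation | 1992 ; Solaris | 1962 ; Hyperion | 1966

Scalar subquery: AVG(year) over all books rows = 1992.5.
Keep rows where year < that value.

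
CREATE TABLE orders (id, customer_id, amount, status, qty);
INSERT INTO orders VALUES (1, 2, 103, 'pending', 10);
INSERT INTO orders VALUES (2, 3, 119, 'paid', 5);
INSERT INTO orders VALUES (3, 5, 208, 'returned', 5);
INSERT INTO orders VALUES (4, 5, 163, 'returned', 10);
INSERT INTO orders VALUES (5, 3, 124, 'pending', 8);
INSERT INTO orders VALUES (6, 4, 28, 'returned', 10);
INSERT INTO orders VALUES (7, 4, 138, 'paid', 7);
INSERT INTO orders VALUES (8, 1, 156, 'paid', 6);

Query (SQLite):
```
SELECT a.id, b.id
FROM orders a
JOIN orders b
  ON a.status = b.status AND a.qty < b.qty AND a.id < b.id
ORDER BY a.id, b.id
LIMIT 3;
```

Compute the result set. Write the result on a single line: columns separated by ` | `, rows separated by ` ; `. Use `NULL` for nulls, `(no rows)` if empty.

Pairs (a,b) with same status, a.qty < b.qty, a.id < b.id.
status groups: paid:{2,7,8} pending:{1,5} returned:{3,4,6}
Ordered by (a.id, b.id); first 3.

2 | 7 ; 2 | 8 ; 3 | 4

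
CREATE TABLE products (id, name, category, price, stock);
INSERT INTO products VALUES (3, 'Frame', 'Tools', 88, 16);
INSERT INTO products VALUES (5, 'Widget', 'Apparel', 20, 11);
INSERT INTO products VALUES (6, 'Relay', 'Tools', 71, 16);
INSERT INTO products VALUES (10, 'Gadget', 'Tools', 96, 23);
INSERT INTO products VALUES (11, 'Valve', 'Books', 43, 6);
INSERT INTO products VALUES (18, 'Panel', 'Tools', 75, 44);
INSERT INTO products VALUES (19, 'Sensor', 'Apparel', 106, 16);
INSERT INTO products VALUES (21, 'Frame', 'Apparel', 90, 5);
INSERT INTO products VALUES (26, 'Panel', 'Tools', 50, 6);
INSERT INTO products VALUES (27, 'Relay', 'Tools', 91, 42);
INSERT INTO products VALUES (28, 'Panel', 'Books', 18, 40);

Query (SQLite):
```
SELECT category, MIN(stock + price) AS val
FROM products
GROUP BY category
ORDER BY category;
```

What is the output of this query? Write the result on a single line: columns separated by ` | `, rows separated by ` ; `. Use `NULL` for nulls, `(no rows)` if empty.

Apparel | 31 ; Books | 49 ; Tools | 56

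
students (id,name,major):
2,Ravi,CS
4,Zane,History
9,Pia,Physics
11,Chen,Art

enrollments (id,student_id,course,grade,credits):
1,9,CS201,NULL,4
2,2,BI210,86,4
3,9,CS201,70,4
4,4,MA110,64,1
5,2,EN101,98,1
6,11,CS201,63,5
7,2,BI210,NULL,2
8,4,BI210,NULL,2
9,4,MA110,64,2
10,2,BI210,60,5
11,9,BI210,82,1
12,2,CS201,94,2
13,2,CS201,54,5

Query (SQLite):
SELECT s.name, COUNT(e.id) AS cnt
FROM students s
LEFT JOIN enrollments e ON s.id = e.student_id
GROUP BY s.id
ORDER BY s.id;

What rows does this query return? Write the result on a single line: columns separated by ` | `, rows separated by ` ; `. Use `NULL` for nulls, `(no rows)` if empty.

Ravi | 6 ; Zane | 3 ; Pia | 3 ; Chen | 1

LEFT JOIN keeps every students row; unmatched ones get NULL for enrollments columns.
Group by students.id and compute COUNT(e.id). COUNT(col) of an all-NULL group is 0.
  2: ids {2, 5, 7, 10, 12, 13} → COUNT(e.id)=6
  4: ids {4, 8, 9} → COUNT(e.id)=3
  9: ids {1, 3, 11} → COUNT(e.id)=3
  11: ids {6} → COUNT(e.id)=1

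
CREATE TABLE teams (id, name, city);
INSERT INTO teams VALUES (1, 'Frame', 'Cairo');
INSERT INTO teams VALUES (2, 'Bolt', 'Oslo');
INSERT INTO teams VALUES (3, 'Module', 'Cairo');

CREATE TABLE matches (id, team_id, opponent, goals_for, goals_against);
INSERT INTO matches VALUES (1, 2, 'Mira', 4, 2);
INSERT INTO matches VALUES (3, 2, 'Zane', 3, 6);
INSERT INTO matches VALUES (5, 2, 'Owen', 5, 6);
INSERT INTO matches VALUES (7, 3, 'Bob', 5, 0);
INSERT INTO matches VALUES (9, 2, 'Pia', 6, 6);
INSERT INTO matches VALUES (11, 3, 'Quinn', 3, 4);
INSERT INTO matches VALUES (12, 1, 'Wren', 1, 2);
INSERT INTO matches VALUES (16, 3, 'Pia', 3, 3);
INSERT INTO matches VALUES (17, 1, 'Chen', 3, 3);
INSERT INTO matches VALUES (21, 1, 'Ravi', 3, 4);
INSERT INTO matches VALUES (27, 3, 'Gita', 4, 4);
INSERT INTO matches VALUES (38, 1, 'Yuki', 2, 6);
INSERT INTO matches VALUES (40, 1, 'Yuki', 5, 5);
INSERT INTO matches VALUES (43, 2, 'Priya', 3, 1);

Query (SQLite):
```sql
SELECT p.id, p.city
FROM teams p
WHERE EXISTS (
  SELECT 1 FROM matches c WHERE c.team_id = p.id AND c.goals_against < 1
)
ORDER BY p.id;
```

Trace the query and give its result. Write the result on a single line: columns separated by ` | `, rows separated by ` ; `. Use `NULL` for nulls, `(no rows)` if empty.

For each teams row, check whether any matches with matching team_id has goals_against < 1.
Keep rows where that is true.

3 | Cairo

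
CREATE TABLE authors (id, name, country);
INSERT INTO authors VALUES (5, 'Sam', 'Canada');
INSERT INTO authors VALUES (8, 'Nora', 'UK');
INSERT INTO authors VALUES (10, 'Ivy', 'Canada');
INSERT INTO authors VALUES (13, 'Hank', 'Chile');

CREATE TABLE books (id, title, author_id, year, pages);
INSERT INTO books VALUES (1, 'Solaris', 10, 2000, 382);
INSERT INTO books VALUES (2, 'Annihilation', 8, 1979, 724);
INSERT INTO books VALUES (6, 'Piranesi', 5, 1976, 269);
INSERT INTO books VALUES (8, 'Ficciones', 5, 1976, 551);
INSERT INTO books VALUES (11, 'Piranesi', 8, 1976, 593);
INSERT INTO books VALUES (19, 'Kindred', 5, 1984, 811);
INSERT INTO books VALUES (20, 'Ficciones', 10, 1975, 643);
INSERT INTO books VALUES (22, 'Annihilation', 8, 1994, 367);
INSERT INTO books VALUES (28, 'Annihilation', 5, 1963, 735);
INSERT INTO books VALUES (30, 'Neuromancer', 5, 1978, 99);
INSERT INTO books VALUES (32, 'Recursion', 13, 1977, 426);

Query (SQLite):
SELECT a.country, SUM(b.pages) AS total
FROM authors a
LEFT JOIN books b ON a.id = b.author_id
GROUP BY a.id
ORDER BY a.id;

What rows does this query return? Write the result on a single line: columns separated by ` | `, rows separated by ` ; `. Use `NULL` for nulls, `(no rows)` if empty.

LEFT JOIN keeps every authors row; unmatched ones get NULL for books columns.
Group by authors.id and compute SUM(b.pages). SUM over an all-NULL group is NULL.
  5: ids {6, 8, 19, 28, 30} → SUM(b.pages)=2465
  8: ids {2, 11, 22} → SUM(b.pages)=1684
  10: ids {1, 20} → SUM(b.pages)=1025
  13: ids {32} → SUM(b.pages)=426

Canada | 2465 ; UK | 1684 ; Canada | 1025 ; Chile | 426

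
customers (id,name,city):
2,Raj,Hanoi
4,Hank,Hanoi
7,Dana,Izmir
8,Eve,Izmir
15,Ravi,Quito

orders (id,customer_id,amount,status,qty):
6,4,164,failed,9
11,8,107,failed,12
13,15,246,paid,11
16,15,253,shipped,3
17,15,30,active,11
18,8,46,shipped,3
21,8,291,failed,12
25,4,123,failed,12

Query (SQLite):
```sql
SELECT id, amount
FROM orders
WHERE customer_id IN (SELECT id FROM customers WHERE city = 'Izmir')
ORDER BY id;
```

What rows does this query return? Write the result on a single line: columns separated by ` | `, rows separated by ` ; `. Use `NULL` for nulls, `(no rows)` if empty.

11 | 107 ; 18 | 46 ; 21 | 291

Inner query: customers.id where city = 'Izmir'.
Outer: keep orders rows whose customer_id is in that set.
Inner query → {7, 8}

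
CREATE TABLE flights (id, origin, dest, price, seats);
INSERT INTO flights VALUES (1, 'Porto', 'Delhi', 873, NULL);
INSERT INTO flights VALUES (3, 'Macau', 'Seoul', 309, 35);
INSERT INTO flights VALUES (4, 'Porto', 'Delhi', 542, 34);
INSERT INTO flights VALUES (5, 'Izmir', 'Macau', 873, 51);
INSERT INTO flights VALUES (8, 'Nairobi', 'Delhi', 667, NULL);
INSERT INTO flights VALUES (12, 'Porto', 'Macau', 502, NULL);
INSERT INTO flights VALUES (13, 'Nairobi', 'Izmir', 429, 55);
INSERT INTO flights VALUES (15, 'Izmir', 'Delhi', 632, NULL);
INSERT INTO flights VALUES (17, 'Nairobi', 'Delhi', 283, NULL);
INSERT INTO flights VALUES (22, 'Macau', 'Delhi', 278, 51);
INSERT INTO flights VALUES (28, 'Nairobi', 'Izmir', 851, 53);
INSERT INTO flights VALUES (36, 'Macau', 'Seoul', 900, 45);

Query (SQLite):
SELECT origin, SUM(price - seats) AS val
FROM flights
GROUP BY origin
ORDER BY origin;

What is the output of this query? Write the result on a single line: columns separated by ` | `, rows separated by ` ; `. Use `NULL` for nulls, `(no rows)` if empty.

Izmir | 822 ; Macau | 1356 ; Nairobi | 1172 ; Porto | 508

For each row compute price - seats.
Group by origin; take SUM of the expression per group.
  Izmir: ids {5, 15} → SUM(price - seats)=822
  Macau: ids {3, 22, 36} → SUM(price - seats)=1356
  Nairobi: ids {8, 13, 17, 28} → SUM(price - seats)=1172
  Porto: ids {1, 4, 12} → SUM(price - seats)=508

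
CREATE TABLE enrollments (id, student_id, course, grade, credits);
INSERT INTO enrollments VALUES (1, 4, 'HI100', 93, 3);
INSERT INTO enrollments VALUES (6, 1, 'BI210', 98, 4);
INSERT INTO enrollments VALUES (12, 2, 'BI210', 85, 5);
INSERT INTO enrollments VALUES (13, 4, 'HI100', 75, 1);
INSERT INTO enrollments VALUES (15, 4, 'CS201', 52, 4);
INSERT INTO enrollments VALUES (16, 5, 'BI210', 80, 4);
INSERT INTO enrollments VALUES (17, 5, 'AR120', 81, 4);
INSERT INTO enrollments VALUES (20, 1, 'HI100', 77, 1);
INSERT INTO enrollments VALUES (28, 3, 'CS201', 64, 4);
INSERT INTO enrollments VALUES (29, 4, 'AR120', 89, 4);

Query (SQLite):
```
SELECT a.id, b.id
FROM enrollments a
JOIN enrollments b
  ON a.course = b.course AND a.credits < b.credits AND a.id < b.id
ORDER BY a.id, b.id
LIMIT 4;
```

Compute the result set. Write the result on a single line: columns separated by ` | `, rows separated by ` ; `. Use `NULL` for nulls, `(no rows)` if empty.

Pairs (a,b) with same course, a.credits < b.credits, a.id < b.id.
course groups: AR120:{17,29} BI210:{6,12,16} CS201:{15,28} HI100:{1,13,20}
Ordered by (a.id, b.id); first 4.

6 | 12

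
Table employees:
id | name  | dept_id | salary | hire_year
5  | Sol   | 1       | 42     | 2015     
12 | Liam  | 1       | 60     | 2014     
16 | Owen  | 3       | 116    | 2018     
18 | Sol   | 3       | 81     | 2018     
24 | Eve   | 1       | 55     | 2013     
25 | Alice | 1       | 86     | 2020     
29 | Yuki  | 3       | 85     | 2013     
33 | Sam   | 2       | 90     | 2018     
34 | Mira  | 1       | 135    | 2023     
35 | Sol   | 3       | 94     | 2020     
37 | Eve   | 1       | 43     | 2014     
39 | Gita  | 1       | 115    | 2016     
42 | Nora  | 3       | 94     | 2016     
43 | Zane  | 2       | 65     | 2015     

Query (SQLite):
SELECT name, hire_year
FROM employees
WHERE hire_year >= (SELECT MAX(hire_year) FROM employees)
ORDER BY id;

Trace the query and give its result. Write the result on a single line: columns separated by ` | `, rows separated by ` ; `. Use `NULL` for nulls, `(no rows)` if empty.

Mira | 2023

Scalar subquery: MAX(hire_year) over all employees rows = 2023.
Keep rows where hire_year >= that value.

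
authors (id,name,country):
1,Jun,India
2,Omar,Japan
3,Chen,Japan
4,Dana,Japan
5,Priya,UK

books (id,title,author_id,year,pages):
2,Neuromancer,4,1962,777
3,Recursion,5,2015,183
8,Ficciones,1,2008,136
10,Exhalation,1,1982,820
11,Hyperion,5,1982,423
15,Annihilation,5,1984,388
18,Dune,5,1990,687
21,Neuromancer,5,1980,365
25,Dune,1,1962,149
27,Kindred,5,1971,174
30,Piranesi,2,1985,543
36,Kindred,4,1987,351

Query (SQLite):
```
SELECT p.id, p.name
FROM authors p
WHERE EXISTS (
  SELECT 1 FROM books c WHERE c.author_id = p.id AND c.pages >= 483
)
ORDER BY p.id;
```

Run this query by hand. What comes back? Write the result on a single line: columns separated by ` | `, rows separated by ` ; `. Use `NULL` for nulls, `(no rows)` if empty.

1 | Jun ; 2 | Omar ; 4 | Dana ; 5 | Priya

For each authors row, check whether any books with matching author_id has pages >= 483.
Keep rows where that is true.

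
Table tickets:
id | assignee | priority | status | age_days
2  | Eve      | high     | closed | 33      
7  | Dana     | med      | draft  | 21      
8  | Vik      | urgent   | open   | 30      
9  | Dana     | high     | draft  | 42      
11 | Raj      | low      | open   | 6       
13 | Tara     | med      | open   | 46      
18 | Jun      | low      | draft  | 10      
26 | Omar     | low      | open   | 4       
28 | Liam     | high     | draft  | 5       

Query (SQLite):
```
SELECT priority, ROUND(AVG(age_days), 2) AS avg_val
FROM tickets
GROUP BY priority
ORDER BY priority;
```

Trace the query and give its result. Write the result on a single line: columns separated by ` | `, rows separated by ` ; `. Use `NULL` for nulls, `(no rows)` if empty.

high | 26.67 ; low | 6.67 ; med | 33.5 ; urgent | 30

Partition tickets by priority; compute ROUND(AVG(age_days), 2) within each group.
  high: ids {2, 9, 28} → ROUND(AVG(age_days), 2)=26.67
  low: ids {11, 18, 26} → ROUND(AVG(age_days), 2)=6.67
  med: ids {7, 13} → ROUND(AVG(age_days), 2)=33.5
  urgent: ids {8} → ROUND(AVG(age_days), 2)=30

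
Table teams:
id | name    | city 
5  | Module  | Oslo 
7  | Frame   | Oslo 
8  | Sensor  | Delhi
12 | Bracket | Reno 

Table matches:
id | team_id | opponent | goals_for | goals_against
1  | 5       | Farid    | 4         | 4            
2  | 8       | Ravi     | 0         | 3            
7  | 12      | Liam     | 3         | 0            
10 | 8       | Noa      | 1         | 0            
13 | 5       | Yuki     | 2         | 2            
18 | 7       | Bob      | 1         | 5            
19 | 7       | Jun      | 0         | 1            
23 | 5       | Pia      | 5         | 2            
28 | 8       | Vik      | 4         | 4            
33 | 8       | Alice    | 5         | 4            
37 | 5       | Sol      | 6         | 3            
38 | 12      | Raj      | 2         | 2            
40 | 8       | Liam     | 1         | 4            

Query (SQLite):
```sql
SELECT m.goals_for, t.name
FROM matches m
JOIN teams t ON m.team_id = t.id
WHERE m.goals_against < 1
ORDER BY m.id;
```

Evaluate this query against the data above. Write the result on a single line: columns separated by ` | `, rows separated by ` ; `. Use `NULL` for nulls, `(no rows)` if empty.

3 | Bracket ; 1 | Sensor

Each matches row matches the teams row where team_id = teams.id.
Then keep rows with m.goals_against < 1.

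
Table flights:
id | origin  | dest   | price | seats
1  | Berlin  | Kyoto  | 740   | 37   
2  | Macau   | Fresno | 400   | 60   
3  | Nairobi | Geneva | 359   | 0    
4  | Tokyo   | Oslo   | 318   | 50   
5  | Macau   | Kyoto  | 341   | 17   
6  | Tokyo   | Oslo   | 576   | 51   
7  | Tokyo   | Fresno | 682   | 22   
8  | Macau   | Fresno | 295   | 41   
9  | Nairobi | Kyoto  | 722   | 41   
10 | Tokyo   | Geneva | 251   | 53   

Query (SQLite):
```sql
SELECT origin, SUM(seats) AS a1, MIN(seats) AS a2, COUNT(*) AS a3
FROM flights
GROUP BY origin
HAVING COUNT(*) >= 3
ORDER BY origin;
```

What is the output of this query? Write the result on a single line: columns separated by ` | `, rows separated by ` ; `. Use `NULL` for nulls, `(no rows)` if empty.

Macau | 118 | 17 | 3 ; Tokyo | 176 | 22 | 4

Group flights by origin.
Per group compute: SUM(seats), MIN(seats), COUNT(*).
HAVING: drop groups with fewer than 3 rows.
  Berlin: ids {1} → SUM(seats)=37, MIN(seats)=37, COUNT(*)=1
  Macau: ids {2, 5, 8} → SUM(seats)=118, MIN(seats)=17, COUNT(*)=3
  Nairobi: ids {3, 9} → SUM(seats)=41, MIN(seats)=0, COUNT(*)=2
  Tokyo: ids {4, 6, 7, 10} → SUM(seats)=176, MIN(seats)=22, COUNT(*)=4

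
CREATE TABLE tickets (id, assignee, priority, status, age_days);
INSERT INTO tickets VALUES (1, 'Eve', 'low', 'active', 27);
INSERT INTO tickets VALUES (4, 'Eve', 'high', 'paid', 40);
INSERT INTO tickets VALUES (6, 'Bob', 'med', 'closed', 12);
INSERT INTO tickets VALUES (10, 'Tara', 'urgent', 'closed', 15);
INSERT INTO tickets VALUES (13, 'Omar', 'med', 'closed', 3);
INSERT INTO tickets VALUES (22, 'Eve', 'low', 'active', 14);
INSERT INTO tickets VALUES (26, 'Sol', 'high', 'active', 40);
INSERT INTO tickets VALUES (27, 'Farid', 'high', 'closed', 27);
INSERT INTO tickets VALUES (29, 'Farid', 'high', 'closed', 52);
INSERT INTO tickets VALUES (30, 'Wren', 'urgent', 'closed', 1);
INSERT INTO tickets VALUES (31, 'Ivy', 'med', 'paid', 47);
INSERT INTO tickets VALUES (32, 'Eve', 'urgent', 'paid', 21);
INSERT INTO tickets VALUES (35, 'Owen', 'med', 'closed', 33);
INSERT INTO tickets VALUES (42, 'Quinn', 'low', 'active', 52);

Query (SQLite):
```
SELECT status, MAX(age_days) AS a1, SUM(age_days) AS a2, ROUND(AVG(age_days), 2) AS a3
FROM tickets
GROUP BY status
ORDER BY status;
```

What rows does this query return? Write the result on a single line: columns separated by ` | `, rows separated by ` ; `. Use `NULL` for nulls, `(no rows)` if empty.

Group tickets by status.
Per group compute: MAX(age_days), SUM(age_days), ROUND(AVG(age_days), 2).
  active: ids {1, 22, 26, 42} → MAX(age_days)=52, SUM(age_days)=133, ROUND(AVG(age_days), 2)=33.25
  closed: ids {6, 10, 13, 27, 29, 30, 35} → MAX(age_days)=52, SUM(age_days)=143, ROUND(AVG(age_days), 2)=20.43
  paid: ids {4, 31, 32} → MAX(age_days)=47, SUM(age_days)=108, ROUND(AVG(age_days), 2)=36

active | 52 | 133 | 33.25 ; closed | 52 | 143 | 20.43 ; paid | 47 | 108 | 36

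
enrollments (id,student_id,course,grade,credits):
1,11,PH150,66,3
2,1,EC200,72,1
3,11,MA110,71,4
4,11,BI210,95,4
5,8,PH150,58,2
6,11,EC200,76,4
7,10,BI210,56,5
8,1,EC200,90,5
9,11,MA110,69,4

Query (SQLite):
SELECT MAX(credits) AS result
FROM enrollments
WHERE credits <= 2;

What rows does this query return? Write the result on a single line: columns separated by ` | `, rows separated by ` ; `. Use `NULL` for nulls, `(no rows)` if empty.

2

Rows where credits <= 2 → credits values: [1, 2].
MAX of non-NULL values = 2.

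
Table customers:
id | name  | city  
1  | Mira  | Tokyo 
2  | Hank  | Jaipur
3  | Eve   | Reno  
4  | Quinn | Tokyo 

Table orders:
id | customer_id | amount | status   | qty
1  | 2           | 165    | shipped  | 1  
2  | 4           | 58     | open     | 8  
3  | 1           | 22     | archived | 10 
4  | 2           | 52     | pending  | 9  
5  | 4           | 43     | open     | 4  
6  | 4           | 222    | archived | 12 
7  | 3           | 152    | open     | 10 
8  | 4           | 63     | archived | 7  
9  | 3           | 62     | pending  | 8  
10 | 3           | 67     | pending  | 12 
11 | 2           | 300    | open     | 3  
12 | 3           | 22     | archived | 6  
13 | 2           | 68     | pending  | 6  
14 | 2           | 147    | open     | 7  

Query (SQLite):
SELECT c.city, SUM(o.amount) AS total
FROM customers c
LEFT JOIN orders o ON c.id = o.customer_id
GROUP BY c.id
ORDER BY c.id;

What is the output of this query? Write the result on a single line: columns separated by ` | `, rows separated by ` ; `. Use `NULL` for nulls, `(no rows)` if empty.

Tokyo | 22 ; Jaipur | 732 ; Reno | 303 ; Tokyo | 386

LEFT JOIN keeps every customers row; unmatched ones get NULL for orders columns.
Group by customers.id and compute SUM(o.amount). SUM over an all-NULL group is NULL.
  1: ids {3} → SUM(o.amount)=22
  2: ids {1, 4, 11, 13, 14} → SUM(o.amount)=732
  3: ids {7, 9, 10, 12} → SUM(o.amount)=303
  4: ids {2, 5, 6, 8} → SUM(o.amount)=386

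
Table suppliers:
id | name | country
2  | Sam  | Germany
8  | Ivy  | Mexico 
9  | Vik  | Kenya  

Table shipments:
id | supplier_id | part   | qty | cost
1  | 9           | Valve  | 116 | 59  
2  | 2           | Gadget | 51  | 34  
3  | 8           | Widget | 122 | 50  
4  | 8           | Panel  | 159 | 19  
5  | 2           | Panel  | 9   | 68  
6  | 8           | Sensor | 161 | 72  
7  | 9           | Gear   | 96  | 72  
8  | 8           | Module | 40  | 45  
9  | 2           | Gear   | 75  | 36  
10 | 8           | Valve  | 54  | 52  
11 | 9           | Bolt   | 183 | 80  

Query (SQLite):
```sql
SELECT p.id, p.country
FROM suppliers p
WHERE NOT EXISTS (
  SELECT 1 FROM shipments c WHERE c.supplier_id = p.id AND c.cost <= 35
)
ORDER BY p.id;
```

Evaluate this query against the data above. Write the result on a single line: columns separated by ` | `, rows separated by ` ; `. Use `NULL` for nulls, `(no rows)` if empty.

9 | Kenya

For each suppliers row, check whether any shipments with matching supplier_id has cost <= 35.
Keep rows where that is false.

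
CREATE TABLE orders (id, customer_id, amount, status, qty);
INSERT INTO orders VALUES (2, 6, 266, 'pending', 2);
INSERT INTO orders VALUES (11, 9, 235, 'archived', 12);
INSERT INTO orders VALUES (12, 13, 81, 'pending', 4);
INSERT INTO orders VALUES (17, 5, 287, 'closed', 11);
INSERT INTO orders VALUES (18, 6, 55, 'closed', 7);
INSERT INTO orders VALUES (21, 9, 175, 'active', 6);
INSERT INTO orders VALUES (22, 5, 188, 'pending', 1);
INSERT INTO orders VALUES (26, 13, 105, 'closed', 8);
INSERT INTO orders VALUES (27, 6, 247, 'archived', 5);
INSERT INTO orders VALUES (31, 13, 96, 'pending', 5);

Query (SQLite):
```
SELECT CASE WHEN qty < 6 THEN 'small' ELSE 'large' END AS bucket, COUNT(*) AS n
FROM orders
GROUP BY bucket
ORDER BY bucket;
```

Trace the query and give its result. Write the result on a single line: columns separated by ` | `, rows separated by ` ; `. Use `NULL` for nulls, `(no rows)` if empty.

large | 5 ; small | 5

Bucket rows by qty < 6 → 'small' else 'large'; count each bucket.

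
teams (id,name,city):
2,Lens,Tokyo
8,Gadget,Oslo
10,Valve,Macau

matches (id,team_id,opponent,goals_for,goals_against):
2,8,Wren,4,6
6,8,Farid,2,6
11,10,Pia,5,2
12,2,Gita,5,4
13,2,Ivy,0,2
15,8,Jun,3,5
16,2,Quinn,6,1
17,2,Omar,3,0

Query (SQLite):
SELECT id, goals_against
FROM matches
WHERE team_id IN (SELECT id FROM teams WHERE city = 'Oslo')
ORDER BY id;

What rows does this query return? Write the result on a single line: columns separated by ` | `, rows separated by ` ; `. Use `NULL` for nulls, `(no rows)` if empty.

Inner query: teams.id where city = 'Oslo'.
Outer: keep matches rows whose team_id is in that set.
Inner query → {8}

2 | 6 ; 6 | 6 ; 15 | 5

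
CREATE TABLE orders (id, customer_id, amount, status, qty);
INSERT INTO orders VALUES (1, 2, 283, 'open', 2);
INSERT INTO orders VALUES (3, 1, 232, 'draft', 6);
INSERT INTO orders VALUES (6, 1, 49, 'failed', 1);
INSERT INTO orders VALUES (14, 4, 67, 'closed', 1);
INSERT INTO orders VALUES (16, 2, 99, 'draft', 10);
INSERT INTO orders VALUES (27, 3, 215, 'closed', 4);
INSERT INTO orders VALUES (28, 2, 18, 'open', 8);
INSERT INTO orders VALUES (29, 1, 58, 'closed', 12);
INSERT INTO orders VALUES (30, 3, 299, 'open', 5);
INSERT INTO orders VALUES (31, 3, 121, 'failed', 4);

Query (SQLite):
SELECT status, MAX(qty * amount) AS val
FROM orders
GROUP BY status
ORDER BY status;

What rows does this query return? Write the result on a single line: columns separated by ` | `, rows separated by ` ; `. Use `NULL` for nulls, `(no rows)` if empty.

For each row compute qty * amount.
Group by status; take MAX of the expression per group.
  closed: ids {14, 27, 29} → MAX(qty * amount)=860
  draft: ids {3, 16} → MAX(qty * amount)=1392
  failed: ids {6, 31} → MAX(qty * amount)=484
  open: ids {1, 28, 30} → MAX(qty * amount)=1495

closed | 860 ; draft | 1392 ; failed | 484 ; open | 1495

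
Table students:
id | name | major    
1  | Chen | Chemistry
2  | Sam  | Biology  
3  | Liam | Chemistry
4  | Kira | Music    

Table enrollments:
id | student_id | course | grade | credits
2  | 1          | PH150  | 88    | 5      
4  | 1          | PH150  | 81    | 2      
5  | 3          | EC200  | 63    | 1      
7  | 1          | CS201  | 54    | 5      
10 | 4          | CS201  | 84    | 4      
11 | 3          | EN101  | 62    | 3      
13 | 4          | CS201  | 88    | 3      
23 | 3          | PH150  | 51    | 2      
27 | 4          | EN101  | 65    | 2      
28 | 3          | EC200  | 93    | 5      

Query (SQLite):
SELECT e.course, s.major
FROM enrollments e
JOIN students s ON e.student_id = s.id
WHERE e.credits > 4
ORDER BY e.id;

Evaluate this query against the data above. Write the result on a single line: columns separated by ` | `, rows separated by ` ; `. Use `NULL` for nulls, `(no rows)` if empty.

PH150 | Chemistry ; CS201 | Chemistry ; EC200 | Chemistry

Each enrollments row matches the students row where student_id = students.id.
Then keep rows with e.credits > 4.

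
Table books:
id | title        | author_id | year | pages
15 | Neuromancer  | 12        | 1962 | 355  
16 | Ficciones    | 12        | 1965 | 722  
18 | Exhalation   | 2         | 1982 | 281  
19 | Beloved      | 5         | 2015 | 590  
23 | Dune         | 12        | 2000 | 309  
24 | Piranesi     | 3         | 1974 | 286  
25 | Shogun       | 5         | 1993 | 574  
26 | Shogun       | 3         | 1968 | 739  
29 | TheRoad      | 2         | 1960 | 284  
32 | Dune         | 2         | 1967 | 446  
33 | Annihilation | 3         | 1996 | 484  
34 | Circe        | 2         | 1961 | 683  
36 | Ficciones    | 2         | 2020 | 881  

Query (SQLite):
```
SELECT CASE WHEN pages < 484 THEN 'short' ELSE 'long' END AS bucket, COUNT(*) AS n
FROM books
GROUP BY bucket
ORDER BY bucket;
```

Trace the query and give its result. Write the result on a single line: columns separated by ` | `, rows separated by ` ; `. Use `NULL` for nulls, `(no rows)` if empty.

Bucket rows by pages < 484 → 'short' else 'long'; count each bucket.

long | 7 ; short | 6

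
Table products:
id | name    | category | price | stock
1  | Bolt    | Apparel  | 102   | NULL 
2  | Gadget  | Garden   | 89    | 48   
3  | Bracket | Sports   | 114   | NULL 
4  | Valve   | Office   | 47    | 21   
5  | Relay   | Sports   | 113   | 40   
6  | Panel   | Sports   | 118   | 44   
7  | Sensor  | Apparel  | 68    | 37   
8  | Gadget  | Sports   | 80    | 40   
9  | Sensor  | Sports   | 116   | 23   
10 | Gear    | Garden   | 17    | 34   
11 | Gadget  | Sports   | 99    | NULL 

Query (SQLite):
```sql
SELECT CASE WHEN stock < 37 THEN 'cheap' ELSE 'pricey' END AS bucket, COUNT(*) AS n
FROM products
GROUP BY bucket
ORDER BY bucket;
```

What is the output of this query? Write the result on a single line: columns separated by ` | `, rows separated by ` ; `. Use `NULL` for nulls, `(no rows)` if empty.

Bucket rows by stock < 37 → 'cheap' else 'pricey'; count each bucket.
NULL < 37 is unknown, so NULL stock falls into ELSE → 'pricey'.

cheap | 3 ; pricey | 8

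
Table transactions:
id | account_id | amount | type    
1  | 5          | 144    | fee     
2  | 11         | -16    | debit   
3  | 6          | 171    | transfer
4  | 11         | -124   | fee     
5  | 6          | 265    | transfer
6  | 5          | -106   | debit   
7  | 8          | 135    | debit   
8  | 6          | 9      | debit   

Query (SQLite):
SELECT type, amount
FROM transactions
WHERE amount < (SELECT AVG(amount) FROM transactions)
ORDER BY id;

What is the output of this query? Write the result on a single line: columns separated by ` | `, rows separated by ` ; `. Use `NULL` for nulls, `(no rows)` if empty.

Scalar subquery: AVG(amount) over all transactions rows = 59.75.
Keep rows where amount < that value.

debit | -16 ; fee | -124 ; debit | -106 ; debit | 9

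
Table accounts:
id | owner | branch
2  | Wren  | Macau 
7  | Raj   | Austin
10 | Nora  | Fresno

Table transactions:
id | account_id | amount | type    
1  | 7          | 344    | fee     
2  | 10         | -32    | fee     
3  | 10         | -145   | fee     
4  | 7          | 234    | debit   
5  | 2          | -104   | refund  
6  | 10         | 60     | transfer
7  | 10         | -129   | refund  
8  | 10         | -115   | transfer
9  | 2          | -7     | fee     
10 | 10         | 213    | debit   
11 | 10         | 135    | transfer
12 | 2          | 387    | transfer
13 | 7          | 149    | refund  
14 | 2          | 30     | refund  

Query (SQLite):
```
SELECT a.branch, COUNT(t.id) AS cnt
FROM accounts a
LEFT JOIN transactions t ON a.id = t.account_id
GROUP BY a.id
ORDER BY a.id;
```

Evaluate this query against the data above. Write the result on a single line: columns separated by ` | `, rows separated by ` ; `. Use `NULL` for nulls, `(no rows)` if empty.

Macau | 4 ; Austin | 3 ; Fresno | 7

LEFT JOIN keeps every accounts row; unmatched ones get NULL for transactions columns.
Group by accounts.id and compute COUNT(t.id). COUNT(col) of an all-NULL group is 0.
  2: ids {5, 9, 12, 14} → COUNT(t.id)=4
  7: ids {1, 4, 13} → COUNT(t.id)=3
  10: ids {2, 3, 6, 7, 8, 10, 11} → COUNT(t.id)=7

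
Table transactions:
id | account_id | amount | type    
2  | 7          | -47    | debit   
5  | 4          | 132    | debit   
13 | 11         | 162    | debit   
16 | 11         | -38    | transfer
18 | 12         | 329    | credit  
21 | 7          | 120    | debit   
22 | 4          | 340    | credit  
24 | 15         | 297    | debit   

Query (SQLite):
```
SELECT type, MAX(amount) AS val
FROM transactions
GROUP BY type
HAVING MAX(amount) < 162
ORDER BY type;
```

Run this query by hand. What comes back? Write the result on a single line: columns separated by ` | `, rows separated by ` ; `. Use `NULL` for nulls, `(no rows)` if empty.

Partition transactions by type; compute MAX(amount) within each group.
HAVING: keep groups where MAX(amount) < 162.
  credit: ids {18, 22} → MAX(amount)=340
  debit: ids {2, 5, 13, 21, 24} → MAX(amount)=297
  transfer: ids {16} → MAX(amount)=-38

transfer | -38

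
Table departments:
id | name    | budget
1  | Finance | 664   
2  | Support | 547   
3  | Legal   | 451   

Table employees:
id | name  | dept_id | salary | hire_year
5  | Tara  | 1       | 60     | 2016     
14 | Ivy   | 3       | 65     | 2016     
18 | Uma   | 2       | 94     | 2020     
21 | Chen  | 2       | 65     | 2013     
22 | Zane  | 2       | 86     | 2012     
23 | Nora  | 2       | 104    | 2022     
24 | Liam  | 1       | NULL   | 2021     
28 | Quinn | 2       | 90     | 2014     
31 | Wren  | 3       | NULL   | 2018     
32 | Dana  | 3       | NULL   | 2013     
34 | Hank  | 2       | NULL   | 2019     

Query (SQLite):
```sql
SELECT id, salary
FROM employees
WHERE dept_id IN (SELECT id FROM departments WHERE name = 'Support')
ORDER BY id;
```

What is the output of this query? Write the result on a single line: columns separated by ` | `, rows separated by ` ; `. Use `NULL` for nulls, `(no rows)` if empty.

Inner query: departments.id where name = 'Support'.
Outer: keep employees rows whose dept_id is in that set.
Inner query → {2}

18 | 94 ; 21 | 65 ; 22 | 86 ; 23 | 104 ; 28 | 90 ; 34 | NULL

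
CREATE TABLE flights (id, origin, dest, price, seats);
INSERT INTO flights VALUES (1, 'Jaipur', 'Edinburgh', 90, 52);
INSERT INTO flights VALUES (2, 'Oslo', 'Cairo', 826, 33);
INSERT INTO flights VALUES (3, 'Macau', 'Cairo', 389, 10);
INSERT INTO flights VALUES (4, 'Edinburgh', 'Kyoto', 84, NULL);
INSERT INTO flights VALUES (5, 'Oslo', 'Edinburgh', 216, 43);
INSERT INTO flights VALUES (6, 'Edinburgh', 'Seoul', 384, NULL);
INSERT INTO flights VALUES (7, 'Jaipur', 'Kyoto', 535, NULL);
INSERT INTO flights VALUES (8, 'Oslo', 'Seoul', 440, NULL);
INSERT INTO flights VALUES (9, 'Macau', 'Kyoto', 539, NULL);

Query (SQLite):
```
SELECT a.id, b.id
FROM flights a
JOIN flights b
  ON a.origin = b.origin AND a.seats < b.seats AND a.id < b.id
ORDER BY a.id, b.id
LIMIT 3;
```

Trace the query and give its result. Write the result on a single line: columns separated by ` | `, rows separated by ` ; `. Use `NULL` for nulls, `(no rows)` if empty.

2 | 5

Pairs (a,b) with same origin, a.seats < b.seats, a.id < b.id.
origin groups: Edinburgh:{4,6} Jaipur:{1,7} Macau:{3,9} Oslo:{2,5,8}
Ordered by (a.id, b.id); first 3.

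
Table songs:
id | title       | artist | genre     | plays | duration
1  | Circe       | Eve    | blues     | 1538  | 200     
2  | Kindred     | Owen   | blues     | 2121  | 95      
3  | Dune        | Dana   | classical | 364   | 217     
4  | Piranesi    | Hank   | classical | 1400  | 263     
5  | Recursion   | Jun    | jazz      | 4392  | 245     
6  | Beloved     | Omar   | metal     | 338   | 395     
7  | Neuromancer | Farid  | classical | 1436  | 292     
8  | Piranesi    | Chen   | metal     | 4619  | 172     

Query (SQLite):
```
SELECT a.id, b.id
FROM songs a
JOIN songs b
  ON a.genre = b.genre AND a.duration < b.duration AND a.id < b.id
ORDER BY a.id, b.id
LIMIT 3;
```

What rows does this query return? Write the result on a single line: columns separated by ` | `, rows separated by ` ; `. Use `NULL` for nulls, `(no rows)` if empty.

Pairs (a,b) with same genre, a.duration < b.duration, a.id < b.id.
genre groups: blues:{1,2} classical:{3,4,7} jazz:{5} metal:{6,8}
Ordered by (a.id, b.id); first 3.

3 | 4 ; 3 | 7 ; 4 | 7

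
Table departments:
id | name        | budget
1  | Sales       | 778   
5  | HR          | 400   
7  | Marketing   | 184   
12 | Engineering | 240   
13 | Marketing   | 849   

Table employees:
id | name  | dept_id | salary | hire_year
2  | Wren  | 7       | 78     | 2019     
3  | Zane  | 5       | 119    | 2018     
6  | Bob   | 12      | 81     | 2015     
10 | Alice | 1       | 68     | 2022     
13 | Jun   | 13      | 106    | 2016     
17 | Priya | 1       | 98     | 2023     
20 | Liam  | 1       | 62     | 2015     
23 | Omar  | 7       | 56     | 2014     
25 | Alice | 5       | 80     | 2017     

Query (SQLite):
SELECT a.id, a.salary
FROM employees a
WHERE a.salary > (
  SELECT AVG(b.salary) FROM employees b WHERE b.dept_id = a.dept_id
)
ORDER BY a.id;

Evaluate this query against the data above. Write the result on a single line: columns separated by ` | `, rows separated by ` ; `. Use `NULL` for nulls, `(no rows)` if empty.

For each employees row a, compute AVG(salary) over rows sharing a.dept_id.
Keep row a if a.salary > that per-group AVG.
  dept_id=1: AVG(salary) = 76.0
  dept_id=5: AVG(salary) = 99.5
  dept_id=7: AVG(salary) = 67.0
  dept_id=12: AVG(salary) = 81.0
  dept_id=13: AVG(salary) = 106.0

2 | 78 ; 3 | 119 ; 17 | 98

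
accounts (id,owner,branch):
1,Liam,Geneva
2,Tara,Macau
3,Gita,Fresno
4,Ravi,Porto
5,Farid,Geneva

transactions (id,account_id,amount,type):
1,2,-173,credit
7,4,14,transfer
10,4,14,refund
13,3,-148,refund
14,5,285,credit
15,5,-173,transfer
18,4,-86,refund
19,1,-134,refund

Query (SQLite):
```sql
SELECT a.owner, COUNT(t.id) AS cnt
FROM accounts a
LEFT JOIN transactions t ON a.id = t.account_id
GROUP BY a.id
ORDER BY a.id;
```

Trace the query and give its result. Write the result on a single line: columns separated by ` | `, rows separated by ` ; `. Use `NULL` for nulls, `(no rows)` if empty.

Liam | 1 ; Tara | 1 ; Gita | 1 ; Ravi | 3 ; Farid | 2

LEFT JOIN keeps every accounts row; unmatched ones get NULL for transactions columns.
Group by accounts.id and compute COUNT(t.id). COUNT(col) of an all-NULL group is 0.
  1: ids {19} → COUNT(t.id)=1
  2: ids {1} → COUNT(t.id)=1
  3: ids {13} → COUNT(t.id)=1
  4: ids {7, 10, 18} → COUNT(t.id)=3
  5: ids {14, 15} → COUNT(t.id)=2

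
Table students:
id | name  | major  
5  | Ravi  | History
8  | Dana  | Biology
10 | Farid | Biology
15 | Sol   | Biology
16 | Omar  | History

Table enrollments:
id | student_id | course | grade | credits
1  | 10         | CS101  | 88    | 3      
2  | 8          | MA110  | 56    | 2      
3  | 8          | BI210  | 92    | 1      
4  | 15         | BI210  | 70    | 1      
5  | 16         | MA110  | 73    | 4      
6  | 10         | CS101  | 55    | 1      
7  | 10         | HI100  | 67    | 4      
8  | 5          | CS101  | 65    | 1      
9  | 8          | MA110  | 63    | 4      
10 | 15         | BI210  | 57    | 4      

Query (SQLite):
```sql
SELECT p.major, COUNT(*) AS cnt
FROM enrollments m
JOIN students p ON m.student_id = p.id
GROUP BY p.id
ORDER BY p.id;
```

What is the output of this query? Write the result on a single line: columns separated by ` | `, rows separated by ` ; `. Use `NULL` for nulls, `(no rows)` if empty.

History | 1 ; Biology | 3 ; Biology | 3 ; Biology | 2 ; History | 1

Join each enrollments row to its students via student_id.
Group joined rows by students.id; compute COUNT(*) per group.
  5: ids {8} → COUNT(*)=1
  8: ids {2, 3, 9} → COUNT(*)=3
  10: ids {1, 6, 7} → COUNT(*)=3
  15: ids {4, 10} → COUNT(*)=2
  16: ids {5} → COUNT(*)=1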